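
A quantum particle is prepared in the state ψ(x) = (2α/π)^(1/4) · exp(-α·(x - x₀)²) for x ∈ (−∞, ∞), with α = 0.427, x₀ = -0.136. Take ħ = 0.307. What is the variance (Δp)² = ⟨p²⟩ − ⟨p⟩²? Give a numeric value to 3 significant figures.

Compute ⟨p⟩ and ⟨p²⟩ separately; (Δp)² = ⟨p²⟩ − ⟨p⟩².
Gaussian moments (u = x − x₀): ∫u^(2j)·e^(−2αu²) du = (2j−1)!!/(4α)^j · √(π/(2α)), odd powers integrate to 0; here √(π/(2α)) = 1.9180. Derivatives: d/dx e^(−αu²) = −2αu·e^(−αu²), d²/dx² e^(−αu²) = (4α²u² − 2α)·e^(−αu²).
⟨p⟩ = 0.0000 and ⟨p²⟩ = 0.040244.
(Δp)² = 0.040244 − (0.0000)² = 0.040244.

0.0402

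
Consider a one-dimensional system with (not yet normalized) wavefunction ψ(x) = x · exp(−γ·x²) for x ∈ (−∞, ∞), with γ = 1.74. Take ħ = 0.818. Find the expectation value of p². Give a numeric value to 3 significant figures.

3.49

p² ψ = −ħ² d²ψ/dx²; ⟨p²⟩ = −ħ² ∫ ψ*·ψ'' dx / ∫|ψ|² dx.
Expand each integrand as polynomial × e^(−2γx²) and use ∫x^(2j)·e^(−2γx²) dx = (2j−1)!!/(4γ)^j · √(π/(2γ)), odd powers → 0; here √(π/(2γ)) = 0.95013. Differentiate with the product rule, d/dx e^(−γx²) = −2γx·e^(−γx²).
State is unnormalized: ∫|ψ|² dx = 0.13651, and ∫ψ*·(−ħ² ψ'') dx = 0.47682, so ⟨p²⟩ = 0.47682 / 0.13651.
⟨p²⟩ = 3.4928.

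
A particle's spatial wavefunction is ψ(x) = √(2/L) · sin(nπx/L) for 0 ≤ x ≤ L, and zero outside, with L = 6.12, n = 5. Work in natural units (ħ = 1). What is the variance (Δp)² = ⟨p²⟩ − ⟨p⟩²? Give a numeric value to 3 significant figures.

6.59

Compute ⟨p⟩ and ⟨p²⟩ separately; (Δp)² = ⟨p²⟩ − ⟨p⟩².
d/dx sin(nπx/L) = (nπ/L)·cos(nπx/L) and d²/dx² sin(nπx/L) = −(nπ/L)²·sin(nπx/L); on 0 ≤ x ≤ L, ∫sin²(nπx/L) dx = L/2 and ∫sin(nπx/L)·cos(nπx/L) dx = 0.
⟨p⟩ = 0.0000 and ⟨p²⟩ = 6.5877.
(Δp)² = 6.5877 − (0.0000)² = 6.5877.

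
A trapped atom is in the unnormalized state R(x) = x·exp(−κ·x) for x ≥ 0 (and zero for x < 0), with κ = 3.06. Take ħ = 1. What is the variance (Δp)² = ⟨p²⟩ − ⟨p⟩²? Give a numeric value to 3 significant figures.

Compute ⟨p⟩ and ⟨p²⟩ separately; (Δp)² = ⟨p²⟩ − ⟨p⟩².
Differentiate x·exp(−κ·x) with the product rule; every integrand then reduces to terms xʲ·e^(−2κx) on [0, ∞), with ∫₀^∞ xʲ·e^(−2κx) dx = j!/(2κ)^(j+1).
Normalization: ∫|R|² dx = 0.0087252.
⟨p⟩ = 0.0000 and ⟨p²⟩ = 9.3636.
(Δp)² = 9.3636 − (0.0000)² = 9.3636.

9.36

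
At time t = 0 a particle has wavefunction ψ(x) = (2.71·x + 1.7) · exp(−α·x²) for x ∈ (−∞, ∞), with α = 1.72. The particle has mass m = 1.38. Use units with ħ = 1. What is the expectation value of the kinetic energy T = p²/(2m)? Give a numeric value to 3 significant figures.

T = −(ħ²/2m) d²/dx², so ⟨T⟩ = −(ħ²/2m) ∫ ψ*·ψ'' dx / ∫|ψ|² dx; with m = 1.38.
Expand each integrand as polynomial × e^(−2αx²) and use ∫x^(2j)·e^(−2αx²) dx = (2j−1)!!/(4α)^j · √(π/(2α)), odd powers → 0; here √(π/(2α)) = 0.95564. Differentiate with the product rule, d/dx e^(−αx²) = −2αx·e^(−αx²).
State is unnormalized: ∫|ψ|² dx = 3.7819, and ∫ψ*·(−ħ²/2m · ψ'') dx = 3.6283, so ⟨T⟩ = 3.6283 / 3.7819.
⟨T⟩ = 0.95938.

0.959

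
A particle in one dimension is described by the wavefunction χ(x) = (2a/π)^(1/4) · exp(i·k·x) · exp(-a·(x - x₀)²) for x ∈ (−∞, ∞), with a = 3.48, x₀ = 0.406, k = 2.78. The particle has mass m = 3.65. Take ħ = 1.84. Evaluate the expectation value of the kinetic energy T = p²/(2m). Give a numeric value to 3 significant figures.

T = −(ħ²/2m) d²/dx², so ⟨T⟩ = −(ħ²/2m) ∫ χ*·χ'' dx; with m = 3.65.
Gaussian moments (u = x − x₀): ∫u^(2j)·e^(−2au²) du = (2j−1)!!/(4a)^j · √(π/(2a)), odd powers integrate to 0; here √(π/(2a)) = 0.67185. Derivatives: χ′ = (ik − 2au)·χ, χ″ = ((ik − 2au)² − 2a)·χ; the odd-in-u pieces drop out.
⟨T⟩ = 5.1982.

5.20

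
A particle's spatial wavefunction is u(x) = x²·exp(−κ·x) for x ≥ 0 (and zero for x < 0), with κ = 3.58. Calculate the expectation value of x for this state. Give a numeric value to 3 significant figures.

⟨x⟩ = ∫ x·|u|² dx / ∫|u|² dx (integrals over the domain).
Every integrand reduces to terms xʲ·e^(−2κx) on [0, ∞); use ∫₀^∞ xʲ·e^(−2κx) dx = j!/(2κ)^(j+1).
State is unnormalized: ∫|u|² dx = 0.0012754, and ∫u*·x·u dx = 0.00089064, so ⟨x⟩ = 0.00089064 / 0.0012754.
⟨x⟩ = 0.69832.

0.698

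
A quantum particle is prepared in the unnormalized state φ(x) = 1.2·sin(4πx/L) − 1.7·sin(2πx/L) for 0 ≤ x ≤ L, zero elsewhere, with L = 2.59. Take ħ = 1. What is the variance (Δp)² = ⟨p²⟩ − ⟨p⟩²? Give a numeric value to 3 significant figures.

Compute ⟨p⟩ and ⟨p²⟩ separately; (Δp)² = ⟨p²⟩ − ⟨p⟩².
d²/dx² sin(jπx/L) = −(jπ/L)²·sin(jπx/L); on 0 ≤ x ≤ L, ∫sin²(jπx/L) dx = L/2 and ∫sin(jπx/L)·sin(lπx/L) dx = 0 for j ≠ l, so only diagonal terms survive in ∫|φ|² and ∫φ·φ″; ∫φ·φ′ dx = [φ²/2] between the walls = 0.
Normalization: ∫|φ|² dx = 5.6074.
⟨p⟩ = 0.0000 and ⟨p²⟩ = 11.757.
(Δp)² = 11.757 − (0.0000)² = 11.757.

11.8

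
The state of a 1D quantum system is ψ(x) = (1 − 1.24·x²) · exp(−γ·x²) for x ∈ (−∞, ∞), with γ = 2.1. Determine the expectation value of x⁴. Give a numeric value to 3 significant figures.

⟨x⁴⟩ = ∫ x⁴·|ψ|² dx / ∫|ψ|² dx (integrals over the domain).
Expand each integrand as polynomial × e^(−2γx²) and use ∫x^(2j)·e^(−2γx²) dx = (2j−1)!!/(4γ)^j · √(π/(2γ)), odd powers → 0; here √(π/(2γ)) = 0.86487.
State is unnormalized: ∫|ψ|² dx = 0.66607, and ∫ψ*·x⁴·ψ dx = 0.010535, so ⟨x⁴⟩ = 0.010535 / 0.66607.
⟨x⁴⟩ = 0.015817.

0.0158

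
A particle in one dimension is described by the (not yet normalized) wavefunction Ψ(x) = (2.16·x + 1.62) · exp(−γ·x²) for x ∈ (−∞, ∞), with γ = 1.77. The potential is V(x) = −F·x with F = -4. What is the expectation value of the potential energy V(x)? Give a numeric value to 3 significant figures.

1.20

⟨V⟩ = ∫ V(x)·|Ψ|² dx / ∫|Ψ|² dx.
Expand each integrand as polynomial × e^(−2γx²) and use ∫x^(2j)·e^(−2γx²) dx = (2j−1)!!/(4γ)^j · √(π/(2γ)), odd powers → 0; here √(π/(2γ)) = 0.94205.
State is unnormalized: ∫|Ψ|² dx = 3.0931, and ∫Ψ*·V(x)·Ψ dx = 3.7248, so ⟨V⟩ = 3.7248 / 3.0931.
⟨V⟩ = 1.2042.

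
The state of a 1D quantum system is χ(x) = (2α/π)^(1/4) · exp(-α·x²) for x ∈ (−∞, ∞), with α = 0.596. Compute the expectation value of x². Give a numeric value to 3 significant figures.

0.419

⟨x²⟩ = ∫ x²·|χ|² dx (integrals over the domain).
Gaussian moments: ∫x^(2j)·e^(−2αx²) dx = (2j−1)!!/(4α)^j · √(π/(2α)), odd powers integrate to 0; here √(π/(2α)) = 1.6234.
⟨x²⟩ = 0.41946.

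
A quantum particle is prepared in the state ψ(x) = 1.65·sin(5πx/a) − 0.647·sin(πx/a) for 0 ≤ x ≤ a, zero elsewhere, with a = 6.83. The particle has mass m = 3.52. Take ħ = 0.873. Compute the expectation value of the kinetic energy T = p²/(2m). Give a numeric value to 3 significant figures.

0.499

T = −(ħ²/2m) d²/dx², so ⟨T⟩ = −(ħ²/2m) ∫ ψ*·ψ'' dx / ∫|ψ|² dx; with m = 3.52.
d²/dx² sin(jπx/a) = −(jπ/a)²·sin(jπx/a); on 0 ≤ x ≤ a, ∫sin²(jπx/a) dx = a/2 and ∫sin(jπx/a)·sin(lπx/a) dx = 0 for j ≠ l, so only diagonal terms survive in ∫|ψ|² and ∫ψ·ψ″; ∫ψ·ψ′ dx = [ψ²/2] between the walls = 0.
State is unnormalized: ∫|ψ|² dx = 10.727, and ∫ψ*·(−ħ²/2m · ψ'') dx = 5.3564, so ⟨T⟩ = 5.3564 / 10.727.
⟨T⟩ = 0.49935.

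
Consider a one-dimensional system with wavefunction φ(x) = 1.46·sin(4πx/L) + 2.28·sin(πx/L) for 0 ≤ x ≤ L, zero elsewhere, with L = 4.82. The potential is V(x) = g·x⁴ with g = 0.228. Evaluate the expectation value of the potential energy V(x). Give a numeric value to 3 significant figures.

14.0

⟨V⟩ = ∫ V(x)·|φ|² dx / ∫|φ|² dx.
On 0 ≤ x ≤ L (j ≠ l): ∫sin²(jπx/L) dx = L/2, ∫sin(jπx/L)·sin(lπx/L) dx = 0; diagonal moments ∫x·sin²(jπx/L) dx = L²/4, ∫x²·sin²(jπx/L) dx = L³·(1/6 − 1/(4j²π²)); cross terms ∫x·sin(jπx/L)·sin(lπx/L) dx = 0 for j + l even and −4jlL²/(π²(j² − l²)²) for j + l odd, ∫x²·sin(jπx/L)·sin(lπx/L) dx = (−1)^(j+l)·4jlL³/(π²(j² − l²)²); higher powers the same way via product-to-sum and parts.
State is unnormalized: ∫|φ|² dx = 17.665, and ∫φ*·V(x)·φ dx = 246.67, so ⟨V⟩ = 246.67 / 17.665.
⟨V⟩ = 13.964.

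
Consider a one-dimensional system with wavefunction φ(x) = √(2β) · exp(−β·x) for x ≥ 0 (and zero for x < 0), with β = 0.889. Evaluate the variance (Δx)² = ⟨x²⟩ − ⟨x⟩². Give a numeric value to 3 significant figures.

0.316

Compute ⟨x⟩ and ⟨x²⟩ separately, then (Δx)² = ⟨x²⟩ − ⟨x⟩².
Every integrand reduces to terms xʲ·e^(−2βx) on [0, ∞); use ∫₀^∞ xʲ·e^(−2βx) dx = j!/(2β)^(j+1).
⟨x⟩ = 0.56243 and ⟨x²⟩ = 0.63265.
(Δx)² = 0.63265 − (0.56243)² = 0.31633.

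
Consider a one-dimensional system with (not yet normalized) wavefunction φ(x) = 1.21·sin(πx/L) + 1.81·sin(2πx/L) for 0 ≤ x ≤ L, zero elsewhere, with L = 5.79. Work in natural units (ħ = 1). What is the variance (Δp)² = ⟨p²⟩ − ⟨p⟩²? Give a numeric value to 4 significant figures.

Compute ⟨p⟩ and ⟨p²⟩ separately; (Δp)² = ⟨p²⟩ − ⟨p⟩².
d²/dx² sin(jπx/L) = −(jπ/L)²·sin(jπx/L); on 0 ≤ x ≤ L, ∫sin²(jπx/L) dx = L/2 and ∫sin(jπx/L)·sin(lπx/L) dx = 0 for j ≠ l, so only diagonal terms survive in ∫|φ|² and ∫φ·φ″; ∫φ·φ′ dx = [φ²/2] between the walls = 0.
Normalization: ∫|φ|² dx = 13.723.
⟨p⟩ = 0.0000 and ⟨p²⟩ = 0.90482.
(Δp)² = 0.90482 − (0.0000)² = 0.90482.

0.9048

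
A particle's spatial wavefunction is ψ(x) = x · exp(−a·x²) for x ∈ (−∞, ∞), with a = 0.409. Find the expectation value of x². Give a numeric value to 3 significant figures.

⟨x²⟩ = ∫ x²·|ψ|² dx / ∫|ψ|² dx (integrals over the domain).
Expand each integrand as polynomial × e^(−2ax²) and use ∫x^(2j)·e^(−2ax²) dx = (2j−1)!!/(4a)^j · √(π/(2a)), odd powers → 0; here √(π/(2a)) = 1.9597.
State is unnormalized: ∫|ψ|² dx = 1.1979, and ∫ψ*·x²·ψ dx = 2.1966, so ⟨x²⟩ = 2.1966 / 1.1979.
⟨x²⟩ = 1.8337.

1.83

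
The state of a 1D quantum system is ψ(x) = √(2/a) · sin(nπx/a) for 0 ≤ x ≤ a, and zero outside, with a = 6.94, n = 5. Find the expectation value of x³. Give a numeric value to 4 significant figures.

⟨x³⟩ = ∫ x³·|ψ|² dx (integrals over the domain).
With sin²θ = (1 − cos2θ)/2 on 0 ≤ x ≤ a: ∫sin²(nπx/a) dx = a/2, ∫x·sin²(nπx/a) dx = a²/4, ∫x²·sin²(nπx/a) dx = a³·(1/6 − 1/(4n²π²)); higher powers xᵏ the same way, integrating xᵏ·cos(2nπx/a) by parts.
⟨x³⟩ = 82.548.

82.55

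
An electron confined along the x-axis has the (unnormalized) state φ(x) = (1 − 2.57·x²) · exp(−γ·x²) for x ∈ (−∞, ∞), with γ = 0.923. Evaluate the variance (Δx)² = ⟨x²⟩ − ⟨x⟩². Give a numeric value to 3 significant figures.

Compute ⟨x⟩ and ⟨x²⟩ separately, then (Δx)² = ⟨x²⟩ − ⟨x⟩².
Expand each integrand as polynomial × e^(−2γx²) and use ∫x^(2j)·e^(−2γx²) dx = (2j−1)!!/(4γ)^j · √(π/(2γ)), odd powers → 0; here √(π/(2γ)) = 1.3045.
Normalization: ∫|φ|² dx = 1.3847.
⟨x⟩ = 0.0000 and ⟨x²⟩ = 1.0441.
(Δx)² = 1.0441 − (0.0000)² = 1.0441.

1.04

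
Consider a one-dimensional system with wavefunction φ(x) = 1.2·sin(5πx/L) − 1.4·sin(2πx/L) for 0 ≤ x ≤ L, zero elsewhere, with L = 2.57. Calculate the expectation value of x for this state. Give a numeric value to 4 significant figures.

⟨x⟩ = ∫ x·|φ|² dx / ∫|φ|² dx (integrals over the domain).
On 0 ≤ x ≤ L (j ≠ l): ∫sin²(jπx/L) dx = L/2, ∫sin(jπx/L)·sin(lπx/L) dx = 0; diagonal moments ∫x·sin²(jπx/L) dx = L²/4, ∫x²·sin²(jπx/L) dx = L³·(1/6 − 1/(4j²π²)); cross terms ∫x·sin(jπx/L)·sin(lπx/L) dx = 0 for j + l even and −4jlL²/(π²(j² − l²)²) for j + l odd, ∫x²·sin(jπx/L)·sin(lπx/L) dx = (−1)^(j+l)·4jlL³/(π²(j² − l²)²); higher powers the same way via product-to-sum and parts.
State is unnormalized: ∫|φ|² dx = 4.3690, and ∫φ*·x·φ dx = 5.8181, so ⟨x⟩ = 5.8181 / 4.3690.
⟨x⟩ = 1.3317.

1.332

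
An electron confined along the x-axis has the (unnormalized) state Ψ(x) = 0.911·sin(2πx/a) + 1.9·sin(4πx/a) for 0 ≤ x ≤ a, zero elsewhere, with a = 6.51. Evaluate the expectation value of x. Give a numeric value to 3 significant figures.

3.26

⟨x⟩ = ∫ x·|Ψ|² dx / ∫|Ψ|² dx (integrals over the domain).
On 0 ≤ x ≤ a (j ≠ l): ∫sin²(jπx/a) dx = a/2, ∫sin(jπx/a)·sin(lπx/a) dx = 0; diagonal moments ∫x·sin²(jπx/a) dx = a²/4, ∫x²·sin²(jπx/a) dx = a³·(1/6 − 1/(4j²π²)); cross terms ∫x·sin(jπx/a)·sin(lπx/a) dx = 0 for j + l even and −4jla²/(π²(j² − l²)²) for j + l odd, ∫x²·sin(jπx/a)·sin(lπx/a) dx = (−1)^(j+l)·4jla³/(π²(j² − l²)²); higher powers the same way via product-to-sum and parts.
State is unnormalized: ∫|Ψ|² dx = 14.452, and ∫Ψ*·x·Ψ dx = 47.041, so ⟨x⟩ = 47.041 / 14.452.
⟨x⟩ = 3.2550.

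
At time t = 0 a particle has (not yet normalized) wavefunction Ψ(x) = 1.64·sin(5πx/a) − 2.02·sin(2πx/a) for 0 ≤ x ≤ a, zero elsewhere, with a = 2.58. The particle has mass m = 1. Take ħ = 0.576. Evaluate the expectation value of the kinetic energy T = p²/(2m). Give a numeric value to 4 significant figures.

T = −(ħ²/2m) d²/dx², so ⟨T⟩ = −(ħ²/2m) ∫ Ψ*·Ψ'' dx / ∫|Ψ|² dx; with m = 1.
d²/dx² sin(jπx/a) = −(jπ/a)²·sin(jπx/a); on 0 ≤ x ≤ a, ∫sin²(jπx/a) dx = a/2 and ∫sin(jπx/a)·sin(lπx/a) dx = 0 for j ≠ l, so only diagonal terms survive in ∫|Ψ|² and ∫Ψ·Ψ″; ∫Ψ·Ψ′ dx = [Ψ²/2] between the walls = 0.
State is unnormalized: ∫|Ψ|² dx = 8.7333, and ∫Ψ*·(−ħ²/2m · Ψ'') dx = 26.514, so ⟨T⟩ = 26.514 / 8.7333.
⟨T⟩ = 3.0359.

3.036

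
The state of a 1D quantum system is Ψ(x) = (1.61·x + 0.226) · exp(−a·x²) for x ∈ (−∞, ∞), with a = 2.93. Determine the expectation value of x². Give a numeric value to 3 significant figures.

⟨x²⟩ = ∫ x²·|Ψ|² dx / ∫|Ψ|² dx (integrals over the domain).
Expand each integrand as polynomial × e^(−2ax²) and use ∫x^(2j)·e^(−2ax²) dx = (2j−1)!!/(4a)^j · √(π/(2a)), odd powers → 0; here √(π/(2a)) = 0.73219.
State is unnormalized: ∫|Ψ|² dx = 0.19934, and ∫Ψ*·x²·Ψ dx = 0.044643, so ⟨x²⟩ = 0.044643 / 0.19934.
⟨x²⟩ = 0.22396.

0.224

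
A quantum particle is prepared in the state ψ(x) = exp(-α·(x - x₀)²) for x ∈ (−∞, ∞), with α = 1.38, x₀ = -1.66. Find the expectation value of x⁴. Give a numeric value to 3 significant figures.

10.7

⟨x⁴⟩ = ∫ x⁴·|ψ|² dx / ∫|ψ|² dx (integrals over the domain).
Gaussian moments (u = x − x₀): ∫u^(2j)·e^(−2αu²) du = (2j−1)!!/(4α)^j · √(π/(2α)), odd powers integrate to 0; here √(π/(2α)) = 1.0669.
State is unnormalized: ∫|ψ|² dx = 1.0669, and ∫ψ*·x⁴·ψ dx = 11.402, so ⟨x⁴⟩ = 11.402 / 1.0669.
⟨x⁴⟩ = 10.687.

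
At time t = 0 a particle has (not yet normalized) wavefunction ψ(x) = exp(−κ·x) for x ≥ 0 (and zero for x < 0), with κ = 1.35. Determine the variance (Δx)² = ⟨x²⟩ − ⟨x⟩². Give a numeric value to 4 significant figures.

0.1372

Compute ⟨x⟩ and ⟨x²⟩ separately, then (Δx)² = ⟨x²⟩ − ⟨x⟩².
Every integrand reduces to terms xʲ·e^(−2κx) on [0, ∞); use ∫₀^∞ xʲ·e^(−2κx) dx = j!/(2κ)^(j+1).
Normalization: ∫|ψ|² dx = 0.37037.
⟨x⟩ = 0.37037 and ⟨x²⟩ = 0.27435.
(Δx)² = 0.27435 − (0.37037)² = 0.13717.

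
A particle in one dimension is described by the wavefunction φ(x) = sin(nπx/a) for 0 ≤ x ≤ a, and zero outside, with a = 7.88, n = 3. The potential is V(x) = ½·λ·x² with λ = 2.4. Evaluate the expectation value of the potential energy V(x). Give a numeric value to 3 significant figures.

⟨V⟩ = ∫ V(x)·|φ|² dx / ∫|φ|² dx.
With sin²θ = (1 − cos2θ)/2 on 0 ≤ x ≤ a: ∫sin²(nπx/a) dx = a/2, ∫x·sin²(nπx/a) dx = a²/4, ∫x²·sin²(nπx/a) dx = a³·(1/6 − 1/(4n²π²)); higher powers xᵏ the same way, integrating xᵏ·cos(2nπx/a) by parts.
State is unnormalized: ∫|φ|² dx = 3.9400, and ∫φ*·V(x)·φ dx = 96.208, so ⟨V⟩ = 96.208 / 3.9400.
⟨V⟩ = 24.418.

24.4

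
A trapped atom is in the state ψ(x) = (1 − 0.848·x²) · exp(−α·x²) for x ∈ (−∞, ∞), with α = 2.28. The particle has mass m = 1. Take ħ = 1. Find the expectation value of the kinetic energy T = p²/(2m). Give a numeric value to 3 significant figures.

1.69

T = −(ħ²/2m) d²/dx², so ⟨T⟩ = −(ħ²/2m) ∫ ψ*·ψ'' dx / ∫|ψ|² dx; with m = 1.
Expand each integrand as polynomial × e^(−2αx²) and use ∫x^(2j)·e^(−2αx²) dx = (2j−1)!!/(4α)^j · √(π/(2α)), odd powers → 0; here √(π/(2α)) = 0.83003. Differentiate with the product rule, d/dx e^(−αx²) = −2αx·e^(−αx²).
State is unnormalized: ∫|ψ|² dx = 0.69720, and ∫ψ*·(−ħ²/2m · ψ'') dx = 1.1795, so ⟨T⟩ = 1.1795 / 0.69720.
⟨T⟩ = 1.6917.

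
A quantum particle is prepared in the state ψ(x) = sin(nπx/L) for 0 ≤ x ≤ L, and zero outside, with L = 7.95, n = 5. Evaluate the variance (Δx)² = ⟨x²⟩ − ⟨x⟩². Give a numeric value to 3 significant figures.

Compute ⟨x⟩ and ⟨x²⟩ separately, then (Δx)² = ⟨x²⟩ − ⟨x⟩².
With sin²θ = (1 − cos2θ)/2 on 0 ≤ x ≤ L: ∫sin²(nπx/L) dx = L/2, ∫x·sin²(nπx/L) dx = L²/4, ∫x²·sin²(nπx/L) dx = L³·(1/6 − 1/(4n²π²)); higher powers xᵏ the same way, integrating xᵏ·cos(2nπx/L) by parts.
Normalization: ∫|ψ|² dx = 3.9750.
⟨x⟩ = 3.9750 and ⟨x²⟩ = 20.939.
(Δx)² = 20.939 − (3.9750)² = 5.1388.

5.14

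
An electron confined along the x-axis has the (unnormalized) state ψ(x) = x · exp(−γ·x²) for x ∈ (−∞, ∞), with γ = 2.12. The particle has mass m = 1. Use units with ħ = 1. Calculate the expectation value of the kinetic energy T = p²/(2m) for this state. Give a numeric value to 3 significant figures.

3.18

T = −(ħ²/2m) d²/dx², so ⟨T⟩ = −(ħ²/2m) ∫ ψ*·ψ'' dx / ∫|ψ|² dx; with m = 1.
Expand each integrand as polynomial × e^(−2γx²) and use ∫x^(2j)·e^(−2γx²) dx = (2j−1)!!/(4γ)^j · √(π/(2γ)), odd powers → 0; here √(π/(2γ)) = 0.86078. Differentiate with the product rule, d/dx e^(−γx²) = −2γx·e^(−γx²).
State is unnormalized: ∫|ψ|² dx = 0.10151, and ∫ψ*·(−ħ²/2m · ψ'') dx = 0.32279, so ⟨T⟩ = 0.32279 / 0.10151.
⟨T⟩ = 3.1800.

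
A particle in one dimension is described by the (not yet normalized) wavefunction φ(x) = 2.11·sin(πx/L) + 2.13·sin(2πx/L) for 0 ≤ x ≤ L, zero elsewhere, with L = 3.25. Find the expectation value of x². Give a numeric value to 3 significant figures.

⟨x²⟩ = ∫ x²·|φ|² dx / ∫|φ|² dx (integrals over the domain).
On 0 ≤ x ≤ L (j ≠ l): ∫sin²(jπx/L) dx = L/2, ∫sin(jπx/L)·sin(lπx/L) dx = 0; diagonal moments ∫x·sin²(jπx/L) dx = L²/4, ∫x²·sin²(jπx/L) dx = L³·(1/6 − 1/(4j²π²)); cross terms ∫x·sin(jπx/L)·sin(lπx/L) dx = 0 for j + l even and −4jlL²/(π²(j² − l²)²) for j + l odd, ∫x²·sin(jπx/L)·sin(lπx/L) dx = (−1)^(j+l)·4jlL³/(π²(j² − l²)²); higher powers the same way via product-to-sum and parts.
State is unnormalized: ∫|φ|² dx = 14.607, and ∫φ*·x²·φ dx = 18.782, so ⟨x²⟩ = 18.782 / 14.607.
⟨x²⟩ = 1.2858.

1.29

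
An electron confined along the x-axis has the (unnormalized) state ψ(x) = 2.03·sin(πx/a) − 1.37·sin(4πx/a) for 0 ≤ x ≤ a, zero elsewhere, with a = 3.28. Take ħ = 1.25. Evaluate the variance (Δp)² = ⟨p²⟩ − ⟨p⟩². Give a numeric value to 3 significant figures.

Compute ⟨p⟩ and ⟨p²⟩ separately; (Δp)² = ⟨p²⟩ − ⟨p⟩².
d²/dx² sin(jπx/a) = −(jπ/a)²·sin(jπx/a); on 0 ≤ x ≤ a, ∫sin²(jπx/a) dx = a/2 and ∫sin(jπx/a)·sin(lπx/a) dx = 0 for j ≠ l, so only diagonal terms survive in ∫|ψ|² and ∫ψ·ψ″; ∫ψ·ψ′ dx = [ψ²/2] between the walls = 0.
Normalization: ∫|ψ|² dx = 9.8364.
⟨p⟩ = 0.0000 and ⟨p²⟩ = 8.1618.
(Δp)² = 8.1618 − (0.0000)² = 8.1618.

8.16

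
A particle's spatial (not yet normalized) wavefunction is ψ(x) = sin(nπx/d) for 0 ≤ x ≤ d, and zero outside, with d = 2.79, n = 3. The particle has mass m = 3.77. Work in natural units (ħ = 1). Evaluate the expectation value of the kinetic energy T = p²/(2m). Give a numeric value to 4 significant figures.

T = −(ħ²/2m) d²/dx², so ⟨T⟩ = −(ħ²/2m) ∫ ψ*·ψ'' dx / ∫|ψ|² dx; with m = 3.77.
d/dx sin(nπx/d) = (nπ/d)·cos(nπx/d) and d²/dx² sin(nπx/d) = −(nπ/d)²·sin(nπx/d); on 0 ≤ x ≤ d, ∫sin²(nπx/d) dx = d/2 and ∫sin(nπx/d)·cos(nπx/d) dx = 0.
State is unnormalized: ∫|ψ|² dx = 1.3950, and ∫ψ*·(−ħ²/2m · ψ'') dx = 2.1112, so ⟨T⟩ = 2.1112 / 1.3950.
⟨T⟩ = 1.5134.

1.513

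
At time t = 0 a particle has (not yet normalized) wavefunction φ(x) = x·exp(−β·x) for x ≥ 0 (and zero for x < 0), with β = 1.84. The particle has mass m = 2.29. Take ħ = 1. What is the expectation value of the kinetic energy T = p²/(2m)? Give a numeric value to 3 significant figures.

T = −(ħ²/2m) d²/dx², so ⟨T⟩ = −(ħ²/2m) ∫ φ*·φ'' dx / ∫|φ|² dx; with m = 2.29.
Differentiate x·exp(−β·x) with the product rule; every integrand then reduces to terms xʲ·e^(−2βx) on [0, ∞), with ∫₀^∞ xʲ·e^(−2βx) dx = j!/(2β)^(j+1).
State is unnormalized: ∫|φ|² dx = 0.040132, and ∫φ*·(−ħ²/2m · φ'') dx = 0.029666, so ⟨T⟩ = 0.029666 / 0.040132.
⟨T⟩ = 0.73921.

0.739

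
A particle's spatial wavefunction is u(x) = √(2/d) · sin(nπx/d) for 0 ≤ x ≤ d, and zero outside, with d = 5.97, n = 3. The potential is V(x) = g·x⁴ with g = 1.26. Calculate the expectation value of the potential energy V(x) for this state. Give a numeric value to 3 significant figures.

⟨V⟩ = ∫ V(x)·|u|² dx.
With sin²θ = (1 − cos2θ)/2 on 0 ≤ x ≤ d: ∫sin²(nπx/d) dx = d/2, ∫x·sin²(nπx/d) dx = d²/4, ∫x²·sin²(nπx/d) dx = d³·(1/6 − 1/(4n²π²)); higher powers xᵏ the same way, integrating xᵏ·cos(2nπx/d) by parts.
⟨V⟩ = 302.39.

302.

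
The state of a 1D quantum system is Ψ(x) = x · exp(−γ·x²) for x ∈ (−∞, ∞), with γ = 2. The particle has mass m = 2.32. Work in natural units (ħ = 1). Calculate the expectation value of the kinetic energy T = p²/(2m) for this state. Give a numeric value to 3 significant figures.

1.29

T = −(ħ²/2m) d²/dx², so ⟨T⟩ = −(ħ²/2m) ∫ Ψ*·Ψ'' dx / ∫|Ψ|² dx; with m = 2.32.
Expand each integrand as polynomial × e^(−2γx²) and use ∫x^(2j)·e^(−2γx²) dx = (2j−1)!!/(4γ)^j · √(π/(2γ)), odd powers → 0; here √(π/(2γ)) = 0.88623. Differentiate with the product rule, d/dx e^(−γx²) = −2γx·e^(−γx²).
State is unnormalized: ∫|Ψ|² dx = 0.11078, and ∫Ψ*·(−ħ²/2m · Ψ'') dx = 0.14325, so ⟨T⟩ = 0.14325 / 0.11078.
⟨T⟩ = 1.2931.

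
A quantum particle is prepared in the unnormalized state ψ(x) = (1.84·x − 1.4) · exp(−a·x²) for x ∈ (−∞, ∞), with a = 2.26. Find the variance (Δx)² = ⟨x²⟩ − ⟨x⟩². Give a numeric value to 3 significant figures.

0.0865

Compute ⟨x⟩ and ⟨x²⟩ separately, then (Δx)² = ⟨x²⟩ − ⟨x⟩².
Expand each integrand as polynomial × e^(−2ax²) and use ∫x^(2j)·e^(−2ax²) dx = (2j−1)!!/(4a)^j · √(π/(2a)), odd powers → 0; here √(π/(2a)) = 0.83369.
Normalization: ∫|ψ|² dx = 1.9463.
⟨x⟩ = -0.24412 and ⟨x²⟩ = 0.14611.
(Δx)² = 0.14611 − (-0.24412)² = 0.086515.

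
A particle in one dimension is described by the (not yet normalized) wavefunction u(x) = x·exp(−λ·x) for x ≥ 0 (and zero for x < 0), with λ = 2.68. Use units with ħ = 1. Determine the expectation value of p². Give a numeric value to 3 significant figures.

7.18

p² u = −ħ² d²u/dx²; ⟨p²⟩ = −ħ² ∫ u*·u'' dx / ∫|u|² dx.
Differentiate x·exp(−λ·x) with the product rule; every integrand then reduces to terms xʲ·e^(−2λx) on [0, ∞), with ∫₀^∞ xʲ·e^(−2λx) dx = j!/(2λ)^(j+1).
State is unnormalized: ∫|u|² dx = 0.012988, and ∫u*·(−ħ² u'') dx = 0.093284, so ⟨p²⟩ = 0.093284 / 0.012988.
⟨p²⟩ = 7.1824.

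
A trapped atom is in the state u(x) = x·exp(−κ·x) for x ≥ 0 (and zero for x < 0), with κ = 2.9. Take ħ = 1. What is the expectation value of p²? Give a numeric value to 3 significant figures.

8.41

p² u = −ħ² d²u/dx²; ⟨p²⟩ = −ħ² ∫ u*·u'' dx / ∫|u|² dx.
Differentiate x·exp(−κ·x) with the product rule; every integrand then reduces to terms xʲ·e^(−2κx) on [0, ∞), with ∫₀^∞ xʲ·e^(−2κx) dx = j!/(2κ)^(j+1).
State is unnormalized: ∫|u|² dx = 0.010251, and ∫u*·(−ħ² u'') dx = 0.086207, so ⟨p²⟩ = 0.086207 / 0.010251.
⟨p²⟩ = 8.4100.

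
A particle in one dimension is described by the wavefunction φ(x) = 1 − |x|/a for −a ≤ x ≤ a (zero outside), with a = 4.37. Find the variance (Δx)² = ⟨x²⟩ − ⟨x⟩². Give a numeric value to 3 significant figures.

1.91

Compute ⟨x⟩ and ⟨x²⟩ separately, then (Δx)² = ⟨x²⟩ − ⟨x⟩².
φ is even, so ∫ over [−a, a] = 2∫₀ᵃ with φ = 1 − x/a there: ∫₀ᵃ (1 − x/a)² dx = a/3, ∫₀ᵃ x²(1 − x/a)² dx = a³/30, ∫₀ᵃ x⁴(1 − x/a)² dx = a⁵/105.
Normalization: ∫|φ|² dx = 2.9133.
⟨x⟩ = 0.0000 and ⟨x²⟩ = 1.9097.
(Δx)² = 1.9097 − (0.0000)² = 1.9097.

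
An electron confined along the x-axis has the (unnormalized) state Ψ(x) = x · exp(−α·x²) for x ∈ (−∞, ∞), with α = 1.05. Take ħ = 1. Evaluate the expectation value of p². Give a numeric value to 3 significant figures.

3.15

p² Ψ = −ħ² d²Ψ/dx²; ⟨p²⟩ = −ħ² ∫ Ψ*·Ψ'' dx / ∫|Ψ|² dx.
Expand each integrand as polynomial × e^(−2αx²) and use ∫x^(2j)·e^(−2αx²) dx = (2j−1)!!/(4α)^j · √(π/(2α)), odd powers → 0; here √(π/(2α)) = 1.2231. Differentiate with the product rule, d/dx e^(−αx²) = −2αx·e^(−αx²).
State is unnormalized: ∫|Ψ|² dx = 0.29122, and ∫Ψ*·(−ħ² Ψ'') dx = 0.91733, so ⟨p²⟩ = 0.91733 / 0.29122.
⟨p²⟩ = 3.1500.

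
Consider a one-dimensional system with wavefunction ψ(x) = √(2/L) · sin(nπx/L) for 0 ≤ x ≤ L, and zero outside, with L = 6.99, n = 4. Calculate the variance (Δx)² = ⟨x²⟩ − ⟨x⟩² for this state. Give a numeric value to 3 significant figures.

3.92

Compute ⟨x⟩ and ⟨x²⟩ separately, then (Δx)² = ⟨x²⟩ − ⟨x⟩².
With sin²θ = (1 − cos2θ)/2 on 0 ≤ x ≤ L: ∫sin²(nπx/L) dx = L/2, ∫x·sin²(nπx/L) dx = L²/4, ∫x²·sin²(nπx/L) dx = L³·(1/6 − 1/(4n²π²)); higher powers xᵏ the same way, integrating xᵏ·cos(2nπx/L) by parts.
⟨x⟩ = 3.4950 and ⟨x²⟩ = 16.132.
(Δx)² = 16.132 − (3.4950)² = 3.9170.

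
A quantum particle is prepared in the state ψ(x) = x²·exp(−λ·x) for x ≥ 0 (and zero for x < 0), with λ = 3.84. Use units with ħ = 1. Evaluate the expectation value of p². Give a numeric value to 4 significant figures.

4.915

p² ψ = −ħ² d²ψ/dx²; ⟨p²⟩ = −ħ² ∫ ψ*·ψ'' dx / ∫|ψ|² dx.
Differentiate x²·exp(−λ·x) with the product rule; every integrand then reduces to terms xʲ·e^(−2λx) on [0, ∞), with ∫₀^∞ xʲ·e^(−2λx) dx = j!/(2λ)^(j+1).
State is unnormalized: ∫|ψ|² dx = 0.00089827, and ∫ψ*·(−ħ² ψ'') dx = 0.0044152, so ⟨p²⟩ = 0.0044152 / 0.00089827.
⟨p²⟩ = 4.9152.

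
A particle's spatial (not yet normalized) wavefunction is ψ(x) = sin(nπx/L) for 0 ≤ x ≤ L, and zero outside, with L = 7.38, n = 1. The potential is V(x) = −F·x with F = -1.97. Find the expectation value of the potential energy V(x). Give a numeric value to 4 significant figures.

7.269

⟨V⟩ = ∫ V(x)·|ψ|² dx / ∫|ψ|² dx.
With sin²θ = (1 − cos2θ)/2 on 0 ≤ x ≤ L: ∫sin²(nπx/L) dx = L/2, ∫x·sin²(nπx/L) dx = L²/4, ∫x²·sin²(nπx/L) dx = L³·(1/6 − 1/(4n²π²)); higher powers xᵏ the same way, integrating xᵏ·cos(2nπx/L) by parts.
State is unnormalized: ∫|ψ|² dx = 3.6900, and ∫ψ*·V(x)·ψ dx = 26.824, so ⟨V⟩ = 26.824 / 3.6900.
⟨V⟩ = 7.2693.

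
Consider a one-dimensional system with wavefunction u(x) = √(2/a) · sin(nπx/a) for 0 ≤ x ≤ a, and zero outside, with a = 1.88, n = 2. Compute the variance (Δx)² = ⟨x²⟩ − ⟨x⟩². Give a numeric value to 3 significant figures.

Compute ⟨x⟩ and ⟨x²⟩ separately, then (Δx)² = ⟨x²⟩ − ⟨x⟩².
With sin²θ = (1 − cos2θ)/2 on 0 ≤ x ≤ a: ∫sin²(nπx/a) dx = a/2, ∫x·sin²(nπx/a) dx = a²/4, ∫x²·sin²(nπx/a) dx = a³·(1/6 − 1/(4n²π²)); higher powers xᵏ the same way, integrating xᵏ·cos(2nπx/a) by parts.
⟨x⟩ = 0.94000 and ⟨x²⟩ = 1.1334.
(Δx)² = 1.1334 − (0.94000)² = 0.24977.

0.250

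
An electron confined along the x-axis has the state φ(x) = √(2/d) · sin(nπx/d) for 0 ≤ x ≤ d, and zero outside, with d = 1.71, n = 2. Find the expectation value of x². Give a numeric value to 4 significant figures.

⟨x²⟩ = ∫ x²·|φ|² dx (integrals over the domain).
With sin²θ = (1 − cos2θ)/2 on 0 ≤ x ≤ d: ∫sin²(nπx/d) dx = d/2, ∫x·sin²(nπx/d) dx = d²/4, ∫x²·sin²(nπx/d) dx = d³·(1/6 − 1/(4n²π²)); higher powers xᵏ the same way, integrating xᵏ·cos(2nπx/d) by parts.
⟨x²⟩ = 0.93767.

0.9377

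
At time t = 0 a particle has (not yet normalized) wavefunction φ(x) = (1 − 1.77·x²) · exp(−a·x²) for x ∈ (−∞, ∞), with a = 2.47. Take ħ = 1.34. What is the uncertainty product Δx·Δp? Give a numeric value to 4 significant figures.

0.7283

Δx = √(⟨x²⟩−⟨x⟩²), Δp = √(⟨p²⟩−⟨p⟩²).
Expand each integrand as polynomial × e^(−2ax²) and use ∫x^(2j)·e^(−2ax²) dx = (2j−1)!!/(4a)^j · √(π/(2a)), odd powers → 0; here √(π/(2a)) = 0.79746. Differentiate with the product rule, d/dx e^(−ax²) = −2ax·e^(−ax²).
Normalization: ∫|φ|² dx = 0.58852.
⟨x⟩ = 0.0000, ⟨x²⟩ = 0.055754 ⇒ Δx = 0.23612.
⟨p⟩ = 0.0000, ⟨p²⟩ = 9.5133 ⇒ Δp = 3.0844.
Δx·Δp = 0.72829.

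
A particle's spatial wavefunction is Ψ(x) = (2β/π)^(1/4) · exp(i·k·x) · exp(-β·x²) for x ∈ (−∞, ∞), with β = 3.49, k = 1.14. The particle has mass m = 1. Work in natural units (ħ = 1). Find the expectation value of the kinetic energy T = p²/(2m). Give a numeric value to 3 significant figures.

2.39

T = −(ħ²/2m) d²/dx², so ⟨T⟩ = −(ħ²/2m) ∫ Ψ*·Ψ'' dx; with m = 1.
Gaussian moments: ∫x^(2j)·e^(−2βx²) dx = (2j−1)!!/(4β)^j · √(π/(2β)), odd powers integrate to 0; here √(π/(2β)) = 0.67088. Derivatives: Ψ′ = (ik − 2βx)·Ψ, Ψ″ = ((ik − 2βx)² − 2β)·Ψ; the odd-in-x pieces drop out.
⟨T⟩ = 2.3948.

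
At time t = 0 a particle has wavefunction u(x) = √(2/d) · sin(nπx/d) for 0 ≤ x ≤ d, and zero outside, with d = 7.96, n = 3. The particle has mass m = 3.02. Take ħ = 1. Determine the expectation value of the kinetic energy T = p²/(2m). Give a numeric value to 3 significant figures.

T = −(ħ²/2m) d²/dx², so ⟨T⟩ = −(ħ²/2m) ∫ u*·u'' dx; with m = 3.02.
d/dx sin(nπx/d) = (nπ/d)·cos(nπx/d) and d²/dx² sin(nπx/d) = −(nπ/d)²·sin(nπx/d); on 0 ≤ x ≤ d, ∫sin²(nπx/d) dx = d/2 and ∫sin(nπx/d)·cos(nπx/d) dx = 0.
⟨T⟩ = 0.23210.

0.232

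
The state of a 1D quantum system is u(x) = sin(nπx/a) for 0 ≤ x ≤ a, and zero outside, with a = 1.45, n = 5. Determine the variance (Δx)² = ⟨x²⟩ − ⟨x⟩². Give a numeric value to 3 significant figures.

Compute ⟨x⟩ and ⟨x²⟩ separately, then (Δx)² = ⟨x²⟩ − ⟨x⟩².
With sin²θ = (1 − cos2θ)/2 on 0 ≤ x ≤ a: ∫sin²(nπx/a) dx = a/2, ∫x·sin²(nπx/a) dx = a²/4, ∫x²·sin²(nπx/a) dx = a³·(1/6 − 1/(4n²π²)); higher powers xᵏ the same way, integrating xᵏ·cos(2nπx/a) by parts.
Normalization: ∫|u|² dx = 0.72500.
⟨x⟩ = 0.72500 and ⟨x²⟩ = 0.69657.
(Δx)² = 0.69657 − (0.72500)² = 0.17095.

0.171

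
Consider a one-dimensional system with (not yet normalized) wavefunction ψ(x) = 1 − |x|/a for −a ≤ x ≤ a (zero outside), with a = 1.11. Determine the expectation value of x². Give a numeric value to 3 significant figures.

0.123

⟨x²⟩ = ∫ x²·|ψ|² dx / ∫|ψ|² dx (integrals over the domain).
ψ is even, so ∫ over [−a, a] = 2∫₀ᵃ with ψ = 1 − x/a there: ∫₀ᵃ (1 − x/a)² dx = a/3, ∫₀ᵃ x²(1 − x/a)² dx = a³/30, ∫₀ᵃ x⁴(1 − x/a)² dx = a⁵/105.
State is unnormalized: ∫|ψ|² dx = 0.74000, and ∫ψ*·x²·ψ dx = 0.091175, so ⟨x²⟩ = 0.091175 / 0.74000.
⟨x²⟩ = 0.12321.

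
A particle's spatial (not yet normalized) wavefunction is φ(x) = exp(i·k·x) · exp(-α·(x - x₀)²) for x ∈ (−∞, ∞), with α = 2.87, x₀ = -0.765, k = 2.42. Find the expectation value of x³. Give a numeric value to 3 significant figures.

⟨x³⟩ = ∫ x³·|φ|² dx / ∫|φ|² dx (integrals over the domain).
Gaussian moments (u = x − x₀): ∫u^(2j)·e^(−2αu²) du = (2j−1)!!/(4α)^j · √(π/(2α)), odd powers integrate to 0; here √(π/(2α)) = 0.73981.
State is unnormalized: ∫|φ|² dx = 0.73981, and ∫φ*·x³·φ dx = -0.47911, so ⟨x³⟩ = -0.47911 / 0.73981.
⟨x³⟩ = -0.64761.

-0.648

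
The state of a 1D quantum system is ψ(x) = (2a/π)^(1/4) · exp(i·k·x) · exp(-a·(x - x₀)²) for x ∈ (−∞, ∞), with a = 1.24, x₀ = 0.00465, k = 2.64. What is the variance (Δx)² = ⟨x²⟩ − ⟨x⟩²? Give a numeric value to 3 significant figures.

0.202

Compute ⟨x⟩ and ⟨x²⟩ separately, then (Δx)² = ⟨x²⟩ − ⟨x⟩².
Gaussian moments (u = x − x₀): ∫u^(2j)·e^(−2au²) du = (2j−1)!!/(4a)^j · √(π/(2a)), odd powers integrate to 0; here √(π/(2a)) = 1.1255.
⟨x⟩ = 0.0046500 and ⟨x²⟩ = 0.20163.
(Δx)² = 0.20163 − (0.0046500)² = 0.20161.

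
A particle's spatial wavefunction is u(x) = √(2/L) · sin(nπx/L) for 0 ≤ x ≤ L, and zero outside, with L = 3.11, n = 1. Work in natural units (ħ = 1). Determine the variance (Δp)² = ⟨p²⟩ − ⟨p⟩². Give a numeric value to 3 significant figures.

1.02

Compute ⟨p⟩ and ⟨p²⟩ separately; (Δp)² = ⟨p²⟩ − ⟨p⟩².
d/dx sin(nπx/L) = (nπ/L)·cos(nπx/L) and d²/dx² sin(nπx/L) = −(nπ/L)²·sin(nπx/L); on 0 ≤ x ≤ L, ∫sin²(nπx/L) dx = L/2 and ∫sin(nπx/L)·cos(nπx/L) dx = 0.
⟨p⟩ = 0.0000 and ⟨p²⟩ = 1.0204.
(Δp)² = 1.0204 − (0.0000)² = 1.0204.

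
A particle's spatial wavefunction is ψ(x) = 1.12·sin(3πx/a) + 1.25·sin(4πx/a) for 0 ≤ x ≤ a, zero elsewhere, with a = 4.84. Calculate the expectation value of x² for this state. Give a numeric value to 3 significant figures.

⟨x²⟩ = ∫ x²·|ψ|² dx / ∫|ψ|² dx (integrals over the domain).
On 0 ≤ x ≤ a (j ≠ l): ∫sin²(jπx/a) dx = a/2, ∫sin(jπx/a)·sin(lπx/a) dx = 0; diagonal moments ∫x·sin²(jπx/a) dx = a²/4, ∫x²·sin²(jπx/a) dx = a³·(1/6 − 1/(4j²π²)); cross terms ∫x·sin(jπx/a)·sin(lπx/a) dx = 0 for j + l even and −4jla²/(π²(j² − l²)²) for j + l odd, ∫x²·sin(jπx/a)·sin(lπx/a) dx = (−1)^(j+l)·4jla³/(π²(j² − l²)²); higher powers the same way via product-to-sum and parts.
State is unnormalized: ∫|ψ|² dx = 6.8169, and ∫ψ*·x²·ψ dx = 21.040, so ⟨x²⟩ = 21.040 / 6.8169.
⟨x²⟩ = 3.0864.

3.09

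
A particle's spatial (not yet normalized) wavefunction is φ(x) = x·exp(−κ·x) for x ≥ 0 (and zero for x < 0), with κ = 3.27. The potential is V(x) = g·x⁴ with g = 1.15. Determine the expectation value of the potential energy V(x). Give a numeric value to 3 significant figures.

⟨V⟩ = ∫ V(x)·|φ|² dx / ∫|φ|² dx.
Every integrand reduces to terms xʲ·e^(−2κx) on [0, ∞); use ∫₀^∞ xʲ·e^(−2κx) dx = j!/(2κ)^(j+1).
State is unnormalized: ∫|φ|² dx = 0.0071498, and ∫φ*·V(x)·φ dx = 0.0016180, so ⟨V⟩ = 0.0016180 / 0.0071498.
⟨V⟩ = 0.22630.

0.226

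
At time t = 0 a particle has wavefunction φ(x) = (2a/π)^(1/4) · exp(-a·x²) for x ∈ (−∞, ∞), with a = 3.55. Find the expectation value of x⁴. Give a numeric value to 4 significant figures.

⟨x⁴⟩ = ∫ x⁴·|φ|² dx (integrals over the domain).
Gaussian moments: ∫x^(2j)·e^(−2ax²) dx = (2j−1)!!/(4a)^j · √(π/(2a)), odd powers integrate to 0; here √(π/(2a)) = 0.66519.
⟨x⁴⟩ = 0.014878.

0.01488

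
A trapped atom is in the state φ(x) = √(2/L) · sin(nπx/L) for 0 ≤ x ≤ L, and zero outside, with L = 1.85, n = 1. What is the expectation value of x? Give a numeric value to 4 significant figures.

0.9250

⟨x⟩ = ∫ x·|φ|² dx (integrals over the domain).
With sin²θ = (1 − cos2θ)/2 on 0 ≤ x ≤ L: ∫sin²(nπx/L) dx = L/2, ∫x·sin²(nπx/L) dx = L²/4, ∫x²·sin²(nπx/L) dx = L³·(1/6 − 1/(4n²π²)); higher powers xᵏ the same way, integrating xᵏ·cos(2nπx/L) by parts.
⟨x⟩ = 0.92500.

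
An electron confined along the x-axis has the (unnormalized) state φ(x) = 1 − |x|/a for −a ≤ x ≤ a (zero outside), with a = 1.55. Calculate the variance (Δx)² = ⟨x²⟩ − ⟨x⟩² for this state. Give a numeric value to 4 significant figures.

0.2403

Compute ⟨x⟩ and ⟨x²⟩ separately, then (Δx)² = ⟨x²⟩ − ⟨x⟩².
φ is even, so ∫ over [−a, a] = 2∫₀ᵃ with φ = 1 − x/a there: ∫₀ᵃ (1 − x/a)² dx = a/3, ∫₀ᵃ x²(1 − x/a)² dx = a³/30, ∫₀ᵃ x⁴(1 − x/a)² dx = a⁵/105.
Normalization: ∫|φ|² dx = 1.0333.
⟨x⟩ = 0.0000 and ⟨x²⟩ = 0.24025.
(Δx)² = 0.24025 − (0.0000)² = 0.24025.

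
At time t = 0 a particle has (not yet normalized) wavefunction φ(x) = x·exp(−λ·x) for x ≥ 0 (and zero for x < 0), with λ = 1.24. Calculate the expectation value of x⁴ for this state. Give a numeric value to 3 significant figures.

⟨x⁴⟩ = ∫ x⁴·|φ|² dx / ∫|φ|² dx (integrals over the domain).
Every integrand reduces to terms xʲ·e^(−2λx) on [0, ∞); use ∫₀^∞ xʲ·e^(−2λx) dx = j!/(2λ)^(j+1).
State is unnormalized: ∫|φ|² dx = 0.13112, and ∫φ*·x⁴·φ dx = 1.2479, so ⟨x⁴⟩ = 1.2479 / 0.13112.
⟨x⁴⟩ = 9.5169.

9.52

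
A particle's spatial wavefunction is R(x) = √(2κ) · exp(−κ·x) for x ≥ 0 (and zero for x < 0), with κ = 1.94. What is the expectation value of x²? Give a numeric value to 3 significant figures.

0.133

⟨x²⟩ = ∫ x²·|R|² dx (integrals over the domain).
Every integrand reduces to terms xʲ·e^(−2κx) on [0, ∞); use ∫₀^∞ xʲ·e^(−2κx) dx = j!/(2κ)^(j+1).
⟨x²⟩ = 0.13285.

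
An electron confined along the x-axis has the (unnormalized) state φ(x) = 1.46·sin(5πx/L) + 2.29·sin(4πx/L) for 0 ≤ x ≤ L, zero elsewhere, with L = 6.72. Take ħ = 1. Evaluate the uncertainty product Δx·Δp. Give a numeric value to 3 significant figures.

Δx = √(⟨x²⟩−⟨x⟩²), Δp = √(⟨p²⟩−⟨p⟩²).
On 0 ≤ x ≤ L (j ≠ l): ∫sin²(jπx/L) dx = L/2, ∫sin(jπx/L)·sin(lπx/L) dx = 0; diagonal moments ∫x·sin²(jπx/L) dx = L²/4, ∫x²·sin²(jπx/L) dx = L³·(1/6 − 1/(4j²π²)); cross terms ∫x·sin(jπx/L)·sin(lπx/L) dx = 0 for j + l even and −4jlL²/(π²(j² − l²)²) for j + l odd, ∫x²·sin(jπx/L)·sin(lπx/L) dx = (−1)^(j+l)·4jlL³/(π²(j² − l²)²); higher powers the same way via product-to-sum and parts. d²/dx² sin(jπx/L) = −(jπ/L)²·sin(jπx/L); on 0 ≤ x ≤ L, ∫sin²(jπx/L) dx = L/2 and ∫sin(jπx/L)·sin(lπx/L) dx = 0 for j ≠ l, so only diagonal terms survive in ∫|φ|² and ∫φ·φ″; ∫φ·φ′ dx = [φ²/2] between the walls = 0.
Normalization: ∫|φ|² dx = 24.782.
⟨x⟩ = 2.1407, ⟨x²⟩ = 6.7308 ⇒ Δx = 1.4657.
⟨p⟩ = 0.0000, ⟨p²⟩ = 4.0654 ⇒ Δp = 2.0163.
Δx·Δp = 2.9553.

2.96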